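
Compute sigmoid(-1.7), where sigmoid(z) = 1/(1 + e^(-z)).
0.1545

sigmoid(-1.7) = 1/(1 + e^(1.7)) = 1/(1 + 5.474) = 0.1545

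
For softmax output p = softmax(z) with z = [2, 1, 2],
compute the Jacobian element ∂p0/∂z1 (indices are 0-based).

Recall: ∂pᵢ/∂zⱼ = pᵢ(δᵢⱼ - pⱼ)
∂p0/∂z1 = -0.06561

p = softmax(z) = [0.4223, 0.1554, 0.4223]
p0 = 0.4223, p1 = 0.1554

∂p0/∂z1 = -p0 × p1 = -0.4223 × 0.1554 = -0.06561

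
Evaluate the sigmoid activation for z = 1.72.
0.8481

sigmoid(1.72) = 1/(1 + e^(-1.72)) = 1/(1 + 0.1791) = 0.8481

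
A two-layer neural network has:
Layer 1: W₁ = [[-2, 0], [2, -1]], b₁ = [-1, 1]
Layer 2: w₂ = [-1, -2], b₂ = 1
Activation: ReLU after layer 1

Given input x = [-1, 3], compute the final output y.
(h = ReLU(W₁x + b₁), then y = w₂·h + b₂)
y = 0

Layer 1 pre-activation: z₁ = [1, -4]
After ReLU: h = [1, 0]
Layer 2 output: y = -1×1 + -2×0 + 1 = 0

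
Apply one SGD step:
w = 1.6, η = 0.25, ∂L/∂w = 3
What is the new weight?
w_new = 0.85

w_new = w - η·∂L/∂w = 1.6 - 0.25×(3) = 1.6 - (0.75) = 0.85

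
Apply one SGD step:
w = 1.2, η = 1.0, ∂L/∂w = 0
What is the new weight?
w_new = 1.2

w_new = w - η·∂L/∂w = 1.2 - 1.0×(0) = 1.2 - (0) = 1.2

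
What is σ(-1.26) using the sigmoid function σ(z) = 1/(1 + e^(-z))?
0.221

sigmoid(-1.26) = 1/(1 + e^(1.26)) = 1/(1 + 3.525) = 0.221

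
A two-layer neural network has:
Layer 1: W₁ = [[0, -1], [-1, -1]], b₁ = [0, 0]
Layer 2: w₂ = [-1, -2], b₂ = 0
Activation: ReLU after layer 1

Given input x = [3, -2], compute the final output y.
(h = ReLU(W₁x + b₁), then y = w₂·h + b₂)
y = -2

Layer 1 pre-activation: z₁ = [2, -1]
After ReLU: h = [2, 0]
Layer 2 output: y = -1×2 + -2×0 + 0 = -2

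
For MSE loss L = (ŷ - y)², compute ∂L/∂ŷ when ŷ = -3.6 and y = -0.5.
∂L/∂ŷ = -6.2

∂L/∂ŷ = 2(ŷ - y) = 2(-3.6 - -0.5) = 2(-3.1) = -6.2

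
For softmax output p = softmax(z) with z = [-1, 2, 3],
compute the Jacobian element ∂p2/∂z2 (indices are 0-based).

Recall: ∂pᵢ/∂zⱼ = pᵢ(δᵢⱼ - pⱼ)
∂p2/∂z2 = 0.201

p = softmax(z) = [0.01321, 0.2654, 0.7214]
p2 = 0.7214

∂p2/∂z2 = p2(1 - p2) = 0.7214 × (1 - 0.7214) = 0.201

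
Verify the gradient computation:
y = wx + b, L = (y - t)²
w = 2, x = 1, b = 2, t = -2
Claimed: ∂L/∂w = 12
Correct

y = (2)(1) + 2 = 4
∂L/∂y = 2(y - t) = 2(4 - -2) = 12
∂y/∂w = x = 1
∂L/∂w = 12 × 1 = 12

Claimed value: 12
Correct: The correct gradient is 12.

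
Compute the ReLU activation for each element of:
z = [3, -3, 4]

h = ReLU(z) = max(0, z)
h = [3, 0, 4]

ReLU applied element-wise: max(0,3)=3, max(0,-3)=0, max(0,4)=4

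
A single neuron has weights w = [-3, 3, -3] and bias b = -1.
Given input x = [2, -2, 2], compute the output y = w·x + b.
y = -19

y = (-3)(2) + (3)(-2) + (-3)(2) + -1 = -19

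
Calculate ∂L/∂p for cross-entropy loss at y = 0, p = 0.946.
∂L/∂p = 18.52

∂L/∂p = -y/p + (1-y)/(1-p) = 0 + 1/0.054 = 18.52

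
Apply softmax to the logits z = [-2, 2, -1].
p = [0.0171, 0.9362, 0.0466]

exp(z) = [0.1353, 7.389, 0.3679]
Sum = 7.892
p = [0.0171, 0.9362, 0.0466]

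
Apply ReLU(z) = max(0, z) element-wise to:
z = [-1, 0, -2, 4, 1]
h = [0, 0, 0, 4, 1]

ReLU applied element-wise: max(0,-1)=0, max(0,0)=0, max(0,-2)=0, max(0,4)=4, max(0,1)=1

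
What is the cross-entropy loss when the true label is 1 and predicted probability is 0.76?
L = 0.2744

L = -1·log(0.76) - 0·log(0.24) = -log(0.76) = 0.2744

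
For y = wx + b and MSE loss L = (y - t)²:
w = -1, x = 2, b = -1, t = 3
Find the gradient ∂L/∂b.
∂L/∂b = -12

y = wx + b = (-1)(2) + -1 = -3
∂L/∂y = 2(y - t) = 2(-3 - 3) = -12
∂y/∂b = 1
∂L/∂b = ∂L/∂y · ∂y/∂b = -12 × 1 = -12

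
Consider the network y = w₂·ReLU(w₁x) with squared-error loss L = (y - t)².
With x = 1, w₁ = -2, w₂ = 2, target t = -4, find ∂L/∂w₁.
∂L/∂w₁ = 0

Forward pass:
z = w₁x = -2×1 = -2
h = ReLU(-2) = 0
y = w₂h = 2×0 = 0

Backward pass:
∂L/∂y = 2(y - t) = 2(0 - -4) = 8
∂y/∂h = w₂ = 2
∂h/∂z = 0 (ReLU derivative)
∂z/∂w₁ = x = 1

∂L/∂w₁ = 8 × 2 × 0 × 1 = 0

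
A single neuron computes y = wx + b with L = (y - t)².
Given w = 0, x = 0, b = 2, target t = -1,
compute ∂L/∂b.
∂L/∂b = 6

y = wx + b = (0)(0) + 2 = 2
∂L/∂y = 2(y - t) = 2(2 - -1) = 6
∂y/∂b = 1
∂L/∂b = ∂L/∂y · ∂y/∂b = 6 × 1 = 6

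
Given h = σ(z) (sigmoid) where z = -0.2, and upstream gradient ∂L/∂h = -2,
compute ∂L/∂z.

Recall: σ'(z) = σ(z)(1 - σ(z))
∂L/∂z = -0.495

σ(-0.2) = 0.4502
σ'(-0.2) = σ(-0.2)(1 - σ(-0.2)) = 0.4502 × 0.5498 = 0.2475
∂L/∂z = ∂L/∂h · σ'(z) = -2 × 0.2475 = -0.495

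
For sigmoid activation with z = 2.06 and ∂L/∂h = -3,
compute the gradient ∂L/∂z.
∂L/∂z = -0.3008

σ(2.06) = 0.887
σ'(2.06) = σ(2.06)(1 - σ(2.06)) = 0.887 × 0.113 = 0.1003
∂L/∂z = ∂L/∂h · σ'(z) = -3 × 0.1003 = -0.3008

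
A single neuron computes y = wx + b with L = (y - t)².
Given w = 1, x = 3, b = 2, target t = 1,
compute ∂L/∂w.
∂L/∂w = 24

y = wx + b = (1)(3) + 2 = 5
∂L/∂y = 2(y - t) = 2(5 - 1) = 8
∂y/∂w = x = 3
∂L/∂w = ∂L/∂y · ∂y/∂w = 8 × 3 = 24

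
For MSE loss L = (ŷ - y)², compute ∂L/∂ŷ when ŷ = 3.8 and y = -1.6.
∂L/∂ŷ = 10.8

∂L/∂ŷ = 2(ŷ - y) = 2(3.8 - -1.6) = 2(5.4) = 10.8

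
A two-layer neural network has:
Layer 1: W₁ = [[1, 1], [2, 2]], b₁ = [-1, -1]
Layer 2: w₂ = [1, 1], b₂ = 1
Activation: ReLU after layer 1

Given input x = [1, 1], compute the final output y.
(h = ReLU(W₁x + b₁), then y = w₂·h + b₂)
y = 5

Layer 1 pre-activation: z₁ = [1, 3]
After ReLU: h = [1, 3]
Layer 2 output: y = 1×1 + 1×3 + 1 = 5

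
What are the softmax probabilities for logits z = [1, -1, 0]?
p = [0.6652, 0.09, 0.2447]

exp(z) = [2.718, 0.3679, 1]
Sum = 4.086
p = [0.6652, 0.09, 0.2447]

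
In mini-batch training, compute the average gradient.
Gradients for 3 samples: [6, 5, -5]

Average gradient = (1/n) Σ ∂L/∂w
Average gradient = 2

Average = (1/3)(6 + 5 + -5) = 6/3 = 2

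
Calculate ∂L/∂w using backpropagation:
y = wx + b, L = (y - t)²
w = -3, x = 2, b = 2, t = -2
∂L/∂w = -8

y = wx + b = (-3)(2) + 2 = -4
∂L/∂y = 2(y - t) = 2(-4 - -2) = -4
∂y/∂w = x = 2
∂L/∂w = ∂L/∂y · ∂y/∂w = -4 × 2 = -8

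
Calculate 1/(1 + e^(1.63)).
0.1638

sigmoid(-1.63) = 1/(1 + e^(1.63)) = 1/(1 + 5.104) = 0.1638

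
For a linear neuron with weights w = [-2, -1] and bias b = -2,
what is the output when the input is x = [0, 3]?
y = -5

y = (-2)(0) + (-1)(3) + -2 = -5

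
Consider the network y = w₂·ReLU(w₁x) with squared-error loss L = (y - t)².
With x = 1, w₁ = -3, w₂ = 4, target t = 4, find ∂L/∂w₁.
∂L/∂w₁ = 0

Forward pass:
z = w₁x = -3×1 = -3
h = ReLU(-3) = 0
y = w₂h = 4×0 = 0

Backward pass:
∂L/∂y = 2(y - t) = 2(0 - 4) = -8
∂y/∂h = w₂ = 4
∂h/∂z = 0 (ReLU derivative)
∂z/∂w₁ = x = 1

∂L/∂w₁ = -8 × 4 × 0 × 1 = 0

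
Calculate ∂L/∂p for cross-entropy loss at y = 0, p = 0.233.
∂L/∂p = 1.304

∂L/∂p = -y/p + (1-y)/(1-p) = 0 + 1/0.767 = 1.304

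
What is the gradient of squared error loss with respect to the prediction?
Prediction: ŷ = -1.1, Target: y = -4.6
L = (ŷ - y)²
∂L/∂ŷ = 7.0

∂L/∂ŷ = 2(ŷ - y) = 2(-1.1 - -4.6) = 2(3.5) = 7.0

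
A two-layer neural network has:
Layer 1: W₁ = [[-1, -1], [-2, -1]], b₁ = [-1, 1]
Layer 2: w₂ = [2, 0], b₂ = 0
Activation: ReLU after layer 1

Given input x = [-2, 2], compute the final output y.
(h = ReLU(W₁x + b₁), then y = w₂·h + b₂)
y = 0

Layer 1 pre-activation: z₁ = [-1, 3]
After ReLU: h = [0, 3]
Layer 2 output: y = 2×0 + 0×3 + 0 = 0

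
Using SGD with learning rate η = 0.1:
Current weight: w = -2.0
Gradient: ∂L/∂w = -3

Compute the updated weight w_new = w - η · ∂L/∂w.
w_new = -1.7

w_new = w - η·∂L/∂w = -2.0 - 0.1×(-3) = -2.0 - (-0.3) = -1.7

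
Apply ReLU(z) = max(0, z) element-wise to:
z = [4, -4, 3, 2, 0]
h = [4, 0, 3, 2, 0]

ReLU applied element-wise: max(0,4)=4, max(0,-4)=0, max(0,3)=3, max(0,2)=2, max(0,0)=0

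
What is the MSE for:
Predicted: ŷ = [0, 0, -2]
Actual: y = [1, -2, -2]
MSE = 1.667

MSE = (1/3)((0-1)² + (0--2)² + (-2--2)²) = (1/3)(1 + 4 + 0) = 1.667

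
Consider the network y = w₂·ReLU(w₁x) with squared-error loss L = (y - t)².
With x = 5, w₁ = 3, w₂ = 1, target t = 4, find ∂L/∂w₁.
∂L/∂w₁ = 110

Forward pass:
z = w₁x = 3×5 = 15
h = ReLU(15) = 15
y = w₂h = 1×15 = 15

Backward pass:
∂L/∂y = 2(y - t) = 2(15 - 4) = 22
∂y/∂h = w₂ = 1
∂h/∂z = 1 (ReLU derivative)
∂z/∂w₁ = x = 5

∂L/∂w₁ = 22 × 1 × 1 × 5 = 110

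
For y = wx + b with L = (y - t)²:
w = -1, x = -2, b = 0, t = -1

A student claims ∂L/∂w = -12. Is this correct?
Correct

y = (-1)(-2) + 0 = 2
∂L/∂y = 2(y - t) = 2(2 - -1) = 6
∂y/∂w = x = -2
∂L/∂w = 6 × -2 = -12

Claimed value: -12
Correct: The correct gradient is -12.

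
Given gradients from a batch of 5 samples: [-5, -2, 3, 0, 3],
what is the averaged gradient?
Average gradient = -0.2

Average = (1/5)(-5 + -2 + 3 + 0 + 3) = -1/5 = -0.2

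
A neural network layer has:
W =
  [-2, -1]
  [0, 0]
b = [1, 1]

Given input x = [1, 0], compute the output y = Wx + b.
y = [-1, 1]

Wx = [-2×1 + -1×0, 0×1 + 0×0]
   = [-2, 0]
y = Wx + b = [-2 + 1, 0 + 1] = [-1, 1]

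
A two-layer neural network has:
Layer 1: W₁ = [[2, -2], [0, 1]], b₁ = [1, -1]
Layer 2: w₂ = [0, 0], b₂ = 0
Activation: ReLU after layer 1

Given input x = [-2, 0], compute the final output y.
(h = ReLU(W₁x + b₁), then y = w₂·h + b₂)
y = 0

Layer 1 pre-activation: z₁ = [-3, -1]
After ReLU: h = [0, 0]
Layer 2 output: y = 0×0 + 0×0 + 0 = 0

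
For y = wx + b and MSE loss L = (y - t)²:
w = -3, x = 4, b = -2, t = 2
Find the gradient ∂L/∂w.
∂L/∂w = -128

y = wx + b = (-3)(4) + -2 = -14
∂L/∂y = 2(y - t) = 2(-14 - 2) = -32
∂y/∂w = x = 4
∂L/∂w = ∂L/∂y · ∂y/∂w = -32 × 4 = -128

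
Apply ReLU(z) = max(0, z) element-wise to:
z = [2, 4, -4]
h = [2, 4, 0]

ReLU applied element-wise: max(0,2)=2, max(0,4)=4, max(0,-4)=0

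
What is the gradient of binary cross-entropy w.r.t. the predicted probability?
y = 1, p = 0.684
∂L/∂p = -1.462

∂L/∂p = -y/p + (1-y)/(1-p) = -1/0.684 + 0 = -1.462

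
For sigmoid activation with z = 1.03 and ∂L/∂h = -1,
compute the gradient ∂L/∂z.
∂L/∂z = -0.1939

σ(1.03) = 0.7369
σ'(1.03) = σ(1.03)(1 - σ(1.03)) = 0.7369 × 0.2631 = 0.1939
∂L/∂z = ∂L/∂h · σ'(z) = -1 × 0.1939 = -0.1939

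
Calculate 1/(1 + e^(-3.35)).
0.9661

sigmoid(3.35) = 1/(1 + e^(-3.35)) = 1/(1 + 0.03508) = 0.9661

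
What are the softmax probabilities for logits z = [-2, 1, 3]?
p = [0.0059, 0.1185, 0.8756]

exp(z) = [0.1353, 2.718, 20.09]
Sum = 22.94
p = [0.0059, 0.1185, 0.8756]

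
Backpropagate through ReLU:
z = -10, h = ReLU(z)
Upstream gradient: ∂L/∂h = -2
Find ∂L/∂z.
∂L/∂z = 0

h = ReLU(-10) = 0
Since z < 0: ∂h/∂z = 0
∂L/∂z = ∂L/∂h · ∂h/∂z = -2 × 0 = 0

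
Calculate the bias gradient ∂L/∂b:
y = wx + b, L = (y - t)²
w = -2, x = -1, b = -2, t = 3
∂L/∂b = -6

y = wx + b = (-2)(-1) + -2 = 0
∂L/∂y = 2(y - t) = 2(0 - 3) = -6
∂y/∂b = 1
∂L/∂b = ∂L/∂y · ∂y/∂b = -6 × 1 = -6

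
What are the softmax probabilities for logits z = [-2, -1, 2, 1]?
p = [0.0128, 0.0347, 0.6964, 0.2562]

exp(z) = [0.1353, 0.3679, 7.389, 2.718]
Sum = 10.61
p = [0.0128, 0.0347, 0.6964, 0.2562]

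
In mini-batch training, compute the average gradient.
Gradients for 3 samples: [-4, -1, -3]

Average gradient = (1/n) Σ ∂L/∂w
Average gradient = -2.667

Average = (1/3)(-4 + -1 + -3) = -8/3 = -2.667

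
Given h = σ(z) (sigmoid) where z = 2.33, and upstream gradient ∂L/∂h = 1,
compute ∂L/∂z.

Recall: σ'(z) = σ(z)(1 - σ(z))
∂L/∂z = 0.08081

σ(2.33) = 0.9113
σ'(2.33) = σ(2.33)(1 - σ(2.33)) = 0.9113 × 0.08867 = 0.08081
∂L/∂z = ∂L/∂h · σ'(z) = 1 × 0.08081 = 0.08081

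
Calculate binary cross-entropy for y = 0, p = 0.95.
L = 2.996

L = -0·log(0.95) - 1·log(0.05) = -log(0.05) = 2.996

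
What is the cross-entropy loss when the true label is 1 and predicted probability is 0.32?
L = 1.139

L = -1·log(0.32) - 0·log(0.68) = -log(0.32) = 1.139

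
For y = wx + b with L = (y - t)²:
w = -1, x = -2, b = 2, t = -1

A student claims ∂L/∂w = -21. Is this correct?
Incorrect

y = (-1)(-2) + 2 = 4
∂L/∂y = 2(y - t) = 2(4 - -1) = 10
∂y/∂w = x = -2
∂L/∂w = 10 × -2 = -20

Claimed value: -21
Incorrect: The correct gradient is -20.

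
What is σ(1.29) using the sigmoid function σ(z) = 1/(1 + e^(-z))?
0.7841

sigmoid(1.29) = 1/(1 + e^(-1.29)) = 1/(1 + 0.2753) = 0.7841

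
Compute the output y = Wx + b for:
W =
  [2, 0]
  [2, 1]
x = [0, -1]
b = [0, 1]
y = [0, 0]

Wx = [2×0 + 0×-1, 2×0 + 1×-1]
   = [0, -1]
y = Wx + b = [0 + 0, -1 + 1] = [0, 0]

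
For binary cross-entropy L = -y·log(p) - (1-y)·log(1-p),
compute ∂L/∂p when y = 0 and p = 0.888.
∂L/∂p = 8.929

∂L/∂p = -y/p + (1-y)/(1-p) = 0 + 1/0.112 = 8.929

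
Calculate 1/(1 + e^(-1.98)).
0.8787

sigmoid(1.98) = 1/(1 + e^(-1.98)) = 1/(1 + 0.1381) = 0.8787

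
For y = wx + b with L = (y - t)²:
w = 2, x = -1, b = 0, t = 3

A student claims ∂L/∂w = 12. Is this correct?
Incorrect

y = (2)(-1) + 0 = -2
∂L/∂y = 2(y - t) = 2(-2 - 3) = -10
∂y/∂w = x = -1
∂L/∂w = -10 × -1 = 10

Claimed value: 12
Incorrect: The correct gradient is 10.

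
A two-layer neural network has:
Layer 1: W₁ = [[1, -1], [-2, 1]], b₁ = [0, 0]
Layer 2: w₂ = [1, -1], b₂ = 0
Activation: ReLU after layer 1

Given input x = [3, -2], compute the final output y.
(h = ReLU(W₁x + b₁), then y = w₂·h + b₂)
y = 5

Layer 1 pre-activation: z₁ = [5, -8]
After ReLU: h = [5, 0]
Layer 2 output: y = 1×5 + -1×0 + 0 = 5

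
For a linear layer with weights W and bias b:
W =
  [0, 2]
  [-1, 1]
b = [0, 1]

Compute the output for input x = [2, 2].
y = [4, 1]

Wx = [0×2 + 2×2, -1×2 + 1×2]
   = [4, 0]
y = Wx + b = [4 + 0, 0 + 1] = [4, 1]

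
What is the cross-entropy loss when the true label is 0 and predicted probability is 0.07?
L = 0.07257

L = -0·log(0.07) - 1·log(0.93) = -log(0.93) = 0.07257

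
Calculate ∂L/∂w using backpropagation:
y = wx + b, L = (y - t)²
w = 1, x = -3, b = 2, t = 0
∂L/∂w = 6

y = wx + b = (1)(-3) + 2 = -1
∂L/∂y = 2(y - t) = 2(-1 - 0) = -2
∂y/∂w = x = -3
∂L/∂w = ∂L/∂y · ∂y/∂w = -2 × -3 = 6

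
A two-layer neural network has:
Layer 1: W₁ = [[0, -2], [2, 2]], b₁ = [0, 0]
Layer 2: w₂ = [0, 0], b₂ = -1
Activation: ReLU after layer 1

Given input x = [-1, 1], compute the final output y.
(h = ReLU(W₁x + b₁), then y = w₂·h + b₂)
y = -1

Layer 1 pre-activation: z₁ = [-2, 0]
After ReLU: h = [0, 0]
Layer 2 output: y = 0×0 + 0×0 + -1 = -1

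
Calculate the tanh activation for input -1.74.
-0.9402

tanh(-1.74) = (e^(-1.74) - e^(1.74))/(e^(-1.74) + e^(1.74)) = -0.9402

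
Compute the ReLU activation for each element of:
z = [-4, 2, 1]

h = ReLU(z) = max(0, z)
h = [0, 2, 1]

ReLU applied element-wise: max(0,-4)=0, max(0,2)=2, max(0,1)=1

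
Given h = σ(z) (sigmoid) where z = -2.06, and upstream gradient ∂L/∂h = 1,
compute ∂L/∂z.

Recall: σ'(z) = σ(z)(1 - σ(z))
∂L/∂z = 0.1003

σ(-2.06) = 0.113
σ'(-2.06) = σ(-2.06)(1 - σ(-2.06)) = 0.113 × 0.887 = 0.1003
∂L/∂z = ∂L/∂h · σ'(z) = 1 × 0.1003 = 0.1003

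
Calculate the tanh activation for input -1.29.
-0.8591

tanh(-1.29) = (e^(-1.29) - e^(1.29))/(e^(-1.29) + e^(1.29)) = -0.8591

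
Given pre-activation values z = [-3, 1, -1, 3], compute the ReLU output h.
h = [0, 1, 0, 3]

ReLU applied element-wise: max(0,-3)=0, max(0,1)=1, max(0,-1)=0, max(0,3)=3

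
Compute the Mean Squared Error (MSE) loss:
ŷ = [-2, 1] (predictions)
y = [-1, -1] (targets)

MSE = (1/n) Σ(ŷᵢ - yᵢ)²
MSE = 2.5

MSE = (1/2)((-2--1)² + (1--1)²) = (1/2)(1 + 4) = 2.5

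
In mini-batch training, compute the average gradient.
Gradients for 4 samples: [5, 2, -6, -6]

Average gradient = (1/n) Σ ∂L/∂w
Average gradient = -1.25

Average = (1/4)(5 + 2 + -6 + -6) = -5/4 = -1.25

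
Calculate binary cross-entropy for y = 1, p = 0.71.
L = 0.3425

L = -1·log(0.71) - 0·log(0.29) = -log(0.71) = 0.3425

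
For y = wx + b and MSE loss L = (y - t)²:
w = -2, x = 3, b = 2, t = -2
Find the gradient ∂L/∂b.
∂L/∂b = -4

y = wx + b = (-2)(3) + 2 = -4
∂L/∂y = 2(y - t) = 2(-4 - -2) = -4
∂y/∂b = 1
∂L/∂b = ∂L/∂y · ∂y/∂b = -4 × 1 = -4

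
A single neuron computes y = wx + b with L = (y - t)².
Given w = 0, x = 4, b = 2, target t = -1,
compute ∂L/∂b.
∂L/∂b = 6

y = wx + b = (0)(4) + 2 = 2
∂L/∂y = 2(y - t) = 2(2 - -1) = 6
∂y/∂b = 1
∂L/∂b = ∂L/∂y · ∂y/∂b = 6 × 1 = 6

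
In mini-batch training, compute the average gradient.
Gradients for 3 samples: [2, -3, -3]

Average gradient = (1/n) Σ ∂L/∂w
Average gradient = -1.333

Average = (1/3)(2 + -3 + -3) = -4/3 = -1.333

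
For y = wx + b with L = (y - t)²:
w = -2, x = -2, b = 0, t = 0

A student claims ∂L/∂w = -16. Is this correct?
Correct

y = (-2)(-2) + 0 = 4
∂L/∂y = 2(y - t) = 2(4 - 0) = 8
∂y/∂w = x = -2
∂L/∂w = 8 × -2 = -16

Claimed value: -16
Correct: The correct gradient is -16.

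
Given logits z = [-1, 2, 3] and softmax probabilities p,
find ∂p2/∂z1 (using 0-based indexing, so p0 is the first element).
∂p2/∂z1 = -0.1915

p = softmax(z) = [0.01321, 0.2654, 0.7214]
p2 = 0.7214, p1 = 0.2654

∂p2/∂z1 = -p2 × p1 = -0.7214 × 0.2654 = -0.1915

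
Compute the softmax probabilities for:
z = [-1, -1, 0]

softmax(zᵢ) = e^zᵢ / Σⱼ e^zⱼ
p = [0.2119, 0.2119, 0.5761]

exp(z) = [0.3679, 0.3679, 1]
Sum = 1.736
p = [0.2119, 0.2119, 0.5761]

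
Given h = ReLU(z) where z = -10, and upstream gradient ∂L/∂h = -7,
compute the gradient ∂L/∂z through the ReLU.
∂L/∂z = 0

h = ReLU(-10) = 0
Since z < 0: ∂h/∂z = 0
∂L/∂z = ∂L/∂h · ∂h/∂z = -7 × 0 = 0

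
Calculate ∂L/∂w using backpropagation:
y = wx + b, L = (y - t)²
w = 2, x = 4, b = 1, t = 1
∂L/∂w = 64

y = wx + b = (2)(4) + 1 = 9
∂L/∂y = 2(y - t) = 2(9 - 1) = 16
∂y/∂w = x = 4
∂L/∂w = ∂L/∂y · ∂y/∂w = 16 × 4 = 64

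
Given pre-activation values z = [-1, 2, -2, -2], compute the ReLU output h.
h = [0, 2, 0, 0]

ReLU applied element-wise: max(0,-1)=0, max(0,2)=2, max(0,-2)=0, max(0,-2)=0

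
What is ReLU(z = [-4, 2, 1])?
h = [0, 2, 1]

ReLU applied element-wise: max(0,-4)=0, max(0,2)=2, max(0,1)=1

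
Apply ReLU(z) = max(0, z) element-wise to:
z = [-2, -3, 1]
h = [0, 0, 1]

ReLU applied element-wise: max(0,-2)=0, max(0,-3)=0, max(0,1)=1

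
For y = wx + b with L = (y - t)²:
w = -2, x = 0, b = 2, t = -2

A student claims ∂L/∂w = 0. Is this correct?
Correct

y = (-2)(0) + 2 = 2
∂L/∂y = 2(y - t) = 2(2 - -2) = 8
∂y/∂w = x = 0
∂L/∂w = 8 × 0 = 0

Claimed value: 0
Correct: The correct gradient is 0.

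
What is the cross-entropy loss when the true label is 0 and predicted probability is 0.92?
L = 2.526

L = -0·log(0.92) - 1·log(0.08) = -log(0.08) = 2.526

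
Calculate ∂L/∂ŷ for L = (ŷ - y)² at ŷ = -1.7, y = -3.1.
∂L/∂ŷ = 2.8

∂L/∂ŷ = 2(ŷ - y) = 2(-1.7 - -3.1) = 2(1.4) = 2.8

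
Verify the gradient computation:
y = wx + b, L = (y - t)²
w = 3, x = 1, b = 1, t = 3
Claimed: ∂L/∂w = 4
Incorrect

y = (3)(1) + 1 = 4
∂L/∂y = 2(y - t) = 2(4 - 3) = 2
∂y/∂w = x = 1
∂L/∂w = 2 × 1 = 2

Claimed value: 4
Incorrect: The correct gradient is 2.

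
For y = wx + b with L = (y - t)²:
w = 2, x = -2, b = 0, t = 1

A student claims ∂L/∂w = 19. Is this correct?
Incorrect

y = (2)(-2) + 0 = -4
∂L/∂y = 2(y - t) = 2(-4 - 1) = -10
∂y/∂w = x = -2
∂L/∂w = -10 × -2 = 20

Claimed value: 19
Incorrect: The correct gradient is 20.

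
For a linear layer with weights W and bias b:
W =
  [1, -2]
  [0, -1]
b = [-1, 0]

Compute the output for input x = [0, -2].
y = [3, 2]

Wx = [1×0 + -2×-2, 0×0 + -1×-2]
   = [4, 2]
y = Wx + b = [4 + -1, 2 + 0] = [3, 2]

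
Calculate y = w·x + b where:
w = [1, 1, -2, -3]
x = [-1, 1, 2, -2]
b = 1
y = 3

y = (1)(-1) + (1)(1) + (-2)(2) + (-3)(-2) + 1 = 3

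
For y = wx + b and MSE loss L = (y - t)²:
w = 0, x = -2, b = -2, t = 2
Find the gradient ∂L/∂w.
∂L/∂w = 16

y = wx + b = (0)(-2) + -2 = -2
∂L/∂y = 2(y - t) = 2(-2 - 2) = -8
∂y/∂w = x = -2
∂L/∂w = ∂L/∂y · ∂y/∂w = -8 × -2 = 16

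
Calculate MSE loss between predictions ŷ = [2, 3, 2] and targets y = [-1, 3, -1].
MSE = 6

MSE = (1/3)((2--1)² + (3-3)² + (2--1)²) = (1/3)(9 + 0 + 9) = 6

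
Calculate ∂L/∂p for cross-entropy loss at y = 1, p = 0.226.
∂L/∂p = -4.425

∂L/∂p = -y/p + (1-y)/(1-p) = -1/0.226 + 0 = -4.425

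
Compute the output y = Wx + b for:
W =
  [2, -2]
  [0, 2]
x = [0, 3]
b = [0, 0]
y = [-6, 6]

Wx = [2×0 + -2×3, 0×0 + 2×3]
   = [-6, 6]
y = Wx + b = [-6 + 0, 6 + 0] = [-6, 6]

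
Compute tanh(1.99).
0.9633

tanh(1.99) = (e^(1.99) - e^(-1.99))/(e^(1.99) + e^(-1.99)) = 0.9633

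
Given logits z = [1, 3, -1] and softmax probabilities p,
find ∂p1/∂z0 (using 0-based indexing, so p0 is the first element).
∂p1/∂z0 = -0.1017

p = softmax(z) = [0.1173, 0.8668, 0.01588]
p1 = 0.8668, p0 = 0.1173

∂p1/∂z0 = -p1 × p0 = -0.8668 × 0.1173 = -0.1017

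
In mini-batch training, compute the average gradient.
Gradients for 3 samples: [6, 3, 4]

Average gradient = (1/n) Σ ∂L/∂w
Average gradient = 4.333

Average = (1/3)(6 + 3 + 4) = 13/3 = 4.333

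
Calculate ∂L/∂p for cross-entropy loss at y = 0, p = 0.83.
∂L/∂p = 5.882

∂L/∂p = -y/p + (1-y)/(1-p) = 0 + 1/0.17 = 5.882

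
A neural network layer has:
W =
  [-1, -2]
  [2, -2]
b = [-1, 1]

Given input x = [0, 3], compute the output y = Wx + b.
y = [-7, -5]

Wx = [-1×0 + -2×3, 2×0 + -2×3]
   = [-6, -6]
y = Wx + b = [-6 + -1, -6 + 1] = [-7, -5]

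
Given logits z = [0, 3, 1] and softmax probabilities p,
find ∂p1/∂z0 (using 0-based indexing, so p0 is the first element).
∂p1/∂z0 = -0.03545

p = softmax(z) = [0.04201, 0.8438, 0.1142]
p1 = 0.8438, p0 = 0.04201

∂p1/∂z0 = -p1 × p0 = -0.8438 × 0.04201 = -0.03545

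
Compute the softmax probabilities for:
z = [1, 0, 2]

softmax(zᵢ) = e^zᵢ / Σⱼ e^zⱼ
p = [0.2447, 0.09, 0.6652]

exp(z) = [2.718, 1, 7.389]
Sum = 11.11
p = [0.2447, 0.09, 0.6652]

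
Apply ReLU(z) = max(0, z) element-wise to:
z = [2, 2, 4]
h = [2, 2, 4]

ReLU applied element-wise: max(0,2)=2, max(0,2)=2, max(0,4)=4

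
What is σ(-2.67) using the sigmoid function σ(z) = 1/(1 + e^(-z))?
0.06477

sigmoid(-2.67) = 1/(1 + e^(2.67)) = 1/(1 + 14.44) = 0.06477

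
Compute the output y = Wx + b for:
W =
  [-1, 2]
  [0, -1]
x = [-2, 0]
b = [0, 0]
y = [2, 0]

Wx = [-1×-2 + 2×0, 0×-2 + -1×0]
   = [2, 0]
y = Wx + b = [2 + 0, 0 + 0] = [2, 0]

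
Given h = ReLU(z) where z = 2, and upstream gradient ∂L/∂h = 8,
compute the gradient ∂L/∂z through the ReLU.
∂L/∂z = 8

h = ReLU(2) = 2
Since z > 0: ∂h/∂z = 1
∂L/∂z = ∂L/∂h · ∂h/∂z = 8 × 1 = 8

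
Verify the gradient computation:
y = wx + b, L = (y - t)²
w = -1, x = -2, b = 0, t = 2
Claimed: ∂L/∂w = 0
Correct

y = (-1)(-2) + 0 = 2
∂L/∂y = 2(y - t) = 2(2 - 2) = 0
∂y/∂w = x = -2
∂L/∂w = 0 × -2 = 0

Claimed value: 0
Correct: The correct gradient is 0.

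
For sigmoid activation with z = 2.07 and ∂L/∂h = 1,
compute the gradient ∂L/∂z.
∂L/∂z = 0.09949

σ(2.07) = 0.888
σ'(2.07) = σ(2.07)(1 - σ(2.07)) = 0.888 × 0.112 = 0.09949
∂L/∂z = ∂L/∂h · σ'(z) = 1 × 0.09949 = 0.09949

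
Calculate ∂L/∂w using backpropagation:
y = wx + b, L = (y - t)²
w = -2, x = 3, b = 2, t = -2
∂L/∂w = -12

y = wx + b = (-2)(3) + 2 = -4
∂L/∂y = 2(y - t) = 2(-4 - -2) = -4
∂y/∂w = x = 3
∂L/∂w = ∂L/∂y · ∂y/∂w = -4 × 3 = -12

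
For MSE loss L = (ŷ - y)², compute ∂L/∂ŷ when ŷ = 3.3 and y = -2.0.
∂L/∂ŷ = 10.6

∂L/∂ŷ = 2(ŷ - y) = 2(3.3 - -2.0) = 2(5.3) = 10.6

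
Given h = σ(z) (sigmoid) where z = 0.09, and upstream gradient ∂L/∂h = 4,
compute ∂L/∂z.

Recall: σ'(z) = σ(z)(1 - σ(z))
∂L/∂z = 0.998

σ(0.09) = 0.5225
σ'(0.09) = σ(0.09)(1 - σ(0.09)) = 0.5225 × 0.4775 = 0.2495
∂L/∂z = ∂L/∂h · σ'(z) = 4 × 0.2495 = 0.998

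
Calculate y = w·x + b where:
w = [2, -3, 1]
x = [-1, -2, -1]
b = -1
y = 2

y = (2)(-1) + (-3)(-2) + (1)(-1) + -1 = 2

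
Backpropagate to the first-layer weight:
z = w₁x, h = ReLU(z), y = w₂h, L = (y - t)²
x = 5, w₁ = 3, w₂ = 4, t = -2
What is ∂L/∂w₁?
∂L/∂w₁ = 2480

Forward pass:
z = w₁x = 3×5 = 15
h = ReLU(15) = 15
y = w₂h = 4×15 = 60

Backward pass:
∂L/∂y = 2(y - t) = 2(60 - -2) = 124
∂y/∂h = w₂ = 4
∂h/∂z = 1 (ReLU derivative)
∂z/∂w₁ = x = 5

∂L/∂w₁ = 124 × 4 × 1 × 5 = 2480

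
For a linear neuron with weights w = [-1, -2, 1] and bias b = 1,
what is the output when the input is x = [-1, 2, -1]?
y = -3

y = (-1)(-1) + (-2)(2) + (1)(-1) + 1 = -3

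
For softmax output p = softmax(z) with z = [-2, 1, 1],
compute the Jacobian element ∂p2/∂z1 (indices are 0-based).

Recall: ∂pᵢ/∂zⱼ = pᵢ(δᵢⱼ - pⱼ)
∂p2/∂z1 = -0.238

p = softmax(z) = [0.02429, 0.4879, 0.4879]
p2 = 0.4879, p1 = 0.4879

∂p2/∂z1 = -p2 × p1 = -0.4879 × 0.4879 = -0.238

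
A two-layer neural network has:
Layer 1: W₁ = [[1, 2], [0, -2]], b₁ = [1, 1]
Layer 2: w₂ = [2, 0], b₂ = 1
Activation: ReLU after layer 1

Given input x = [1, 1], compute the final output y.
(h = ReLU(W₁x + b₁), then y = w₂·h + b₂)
y = 9

Layer 1 pre-activation: z₁ = [4, -1]
After ReLU: h = [4, 0]
Layer 2 output: y = 2×4 + 0×0 + 1 = 9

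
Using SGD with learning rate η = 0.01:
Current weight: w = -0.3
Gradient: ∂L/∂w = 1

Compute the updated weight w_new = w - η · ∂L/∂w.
w_new = -0.31

w_new = w - η·∂L/∂w = -0.3 - 0.01×(1) = -0.3 - (0.01) = -0.31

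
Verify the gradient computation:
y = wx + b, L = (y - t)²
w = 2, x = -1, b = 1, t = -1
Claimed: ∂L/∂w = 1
Incorrect

y = (2)(-1) + 1 = -1
∂L/∂y = 2(y - t) = 2(-1 - -1) = 0
∂y/∂w = x = -1
∂L/∂w = 0 × -1 = 0

Claimed value: 1
Incorrect: The correct gradient is 0.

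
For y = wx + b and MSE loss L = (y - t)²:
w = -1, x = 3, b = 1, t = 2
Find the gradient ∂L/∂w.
∂L/∂w = -24

y = wx + b = (-1)(3) + 1 = -2
∂L/∂y = 2(y - t) = 2(-2 - 2) = -8
∂y/∂w = x = 3
∂L/∂w = ∂L/∂y · ∂y/∂w = -8 × 3 = -24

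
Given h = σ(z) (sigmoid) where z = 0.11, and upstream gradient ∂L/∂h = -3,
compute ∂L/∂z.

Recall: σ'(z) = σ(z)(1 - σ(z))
∂L/∂z = -0.7477

σ(0.11) = 0.5275
σ'(0.11) = σ(0.11)(1 - σ(0.11)) = 0.5275 × 0.4725 = 0.2492
∂L/∂z = ∂L/∂h · σ'(z) = -3 × 0.2492 = -0.7477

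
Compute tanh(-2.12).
-0.9716

tanh(-2.12) = (e^(-2.12) - e^(2.12))/(e^(-2.12) + e^(2.12)) = -0.9716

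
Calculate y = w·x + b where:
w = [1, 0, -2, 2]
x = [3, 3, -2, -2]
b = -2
y = 1

y = (1)(3) + (0)(3) + (-2)(-2) + (2)(-2) + -2 = 1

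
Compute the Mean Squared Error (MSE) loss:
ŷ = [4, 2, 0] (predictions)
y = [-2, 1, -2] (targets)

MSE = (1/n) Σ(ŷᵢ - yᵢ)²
MSE = 13.67

MSE = (1/3)((4--2)² + (2-1)² + (0--2)²) = (1/3)(36 + 1 + 4) = 13.67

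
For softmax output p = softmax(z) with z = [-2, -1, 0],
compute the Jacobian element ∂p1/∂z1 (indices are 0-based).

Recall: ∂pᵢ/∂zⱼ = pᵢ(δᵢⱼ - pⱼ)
∂p1/∂z1 = 0.1848

p = softmax(z) = [0.09003, 0.2447, 0.6652]
p1 = 0.2447

∂p1/∂z1 = p1(1 - p1) = 0.2447 × (1 - 0.2447) = 0.1848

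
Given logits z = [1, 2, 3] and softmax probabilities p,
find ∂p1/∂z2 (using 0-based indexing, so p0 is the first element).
∂p1/∂z2 = -0.1628

p = softmax(z) = [0.09003, 0.2447, 0.6652]
p1 = 0.2447, p2 = 0.6652

∂p1/∂z2 = -p1 × p2 = -0.2447 × 0.6652 = -0.1628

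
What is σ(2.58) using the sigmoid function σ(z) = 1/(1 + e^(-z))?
0.9296

sigmoid(2.58) = 1/(1 + e^(-2.58)) = 1/(1 + 0.07577) = 0.9296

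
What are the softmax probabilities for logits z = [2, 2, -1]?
p = [0.4879, 0.4879, 0.0243]

exp(z) = [7.389, 7.389, 0.3679]
Sum = 15.15
p = [0.4879, 0.4879, 0.0243]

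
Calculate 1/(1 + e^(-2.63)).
0.9328

sigmoid(2.63) = 1/(1 + e^(-2.63)) = 1/(1 + 0.07208) = 0.9328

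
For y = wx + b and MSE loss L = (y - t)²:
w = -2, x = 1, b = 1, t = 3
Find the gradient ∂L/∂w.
∂L/∂w = -8

y = wx + b = (-2)(1) + 1 = -1
∂L/∂y = 2(y - t) = 2(-1 - 3) = -8
∂y/∂w = x = 1
∂L/∂w = ∂L/∂y · ∂y/∂w = -8 × 1 = -8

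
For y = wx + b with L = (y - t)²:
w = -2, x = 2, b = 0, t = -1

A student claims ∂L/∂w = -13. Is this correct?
Incorrect

y = (-2)(2) + 0 = -4
∂L/∂y = 2(y - t) = 2(-4 - -1) = -6
∂y/∂w = x = 2
∂L/∂w = -6 × 2 = -12

Claimed value: -13
Incorrect: The correct gradient is -12.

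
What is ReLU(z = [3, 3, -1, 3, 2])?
h = [3, 3, 0, 3, 2]

ReLU applied element-wise: max(0,3)=3, max(0,3)=3, max(0,-1)=0, max(0,3)=3, max(0,2)=2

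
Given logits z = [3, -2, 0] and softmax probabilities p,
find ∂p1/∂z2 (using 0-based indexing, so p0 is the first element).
∂p1/∂z2 = -0.0003005

p = softmax(z) = [0.9465, 0.006377, 0.04712]
p1 = 0.006377, p2 = 0.04712

∂p1/∂z2 = -p1 × p2 = -0.006377 × 0.04712 = -0.0003005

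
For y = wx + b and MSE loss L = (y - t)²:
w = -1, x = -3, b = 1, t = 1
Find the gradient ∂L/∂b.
∂L/∂b = 6

y = wx + b = (-1)(-3) + 1 = 4
∂L/∂y = 2(y - t) = 2(4 - 1) = 6
∂y/∂b = 1
∂L/∂b = ∂L/∂y · ∂y/∂b = 6 × 1 = 6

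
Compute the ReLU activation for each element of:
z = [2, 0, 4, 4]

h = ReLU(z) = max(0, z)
h = [2, 0, 4, 4]

ReLU applied element-wise: max(0,2)=2, max(0,0)=0, max(0,4)=4, max(0,4)=4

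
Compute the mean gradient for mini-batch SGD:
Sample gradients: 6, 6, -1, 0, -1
Average gradient = 2

Average = (1/5)(6 + 6 + -1 + 0 + -1) = 10/5 = 2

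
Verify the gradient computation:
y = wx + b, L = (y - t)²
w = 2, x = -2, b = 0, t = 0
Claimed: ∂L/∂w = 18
Incorrect

y = (2)(-2) + 0 = -4
∂L/∂y = 2(y - t) = 2(-4 - 0) = -8
∂y/∂w = x = -2
∂L/∂w = -8 × -2 = 16

Claimed value: 18
Incorrect: The correct gradient is 16.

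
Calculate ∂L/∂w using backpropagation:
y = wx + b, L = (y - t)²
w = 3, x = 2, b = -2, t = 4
∂L/∂w = 0

y = wx + b = (3)(2) + -2 = 4
∂L/∂y = 2(y - t) = 2(4 - 4) = 0
∂y/∂w = x = 2
∂L/∂w = ∂L/∂y · ∂y/∂w = 0 × 2 = 0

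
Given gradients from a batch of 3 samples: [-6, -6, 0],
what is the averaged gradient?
Average gradient = -4

Average = (1/3)(-6 + -6 + 0) = -12/3 = -4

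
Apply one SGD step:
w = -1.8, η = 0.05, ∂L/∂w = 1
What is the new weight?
w_new = -1.85

w_new = w - η·∂L/∂w = -1.8 - 0.05×(1) = -1.8 - (0.05) = -1.85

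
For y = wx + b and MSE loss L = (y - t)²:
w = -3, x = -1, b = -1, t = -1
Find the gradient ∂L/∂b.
∂L/∂b = 6

y = wx + b = (-3)(-1) + -1 = 2
∂L/∂y = 2(y - t) = 2(2 - -1) = 6
∂y/∂b = 1
∂L/∂b = ∂L/∂y · ∂y/∂b = 6 × 1 = 6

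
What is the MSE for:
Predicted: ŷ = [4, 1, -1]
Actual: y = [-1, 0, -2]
MSE = 9

MSE = (1/3)((4--1)² + (1-0)² + (-1--2)²) = (1/3)(25 + 1 + 1) = 9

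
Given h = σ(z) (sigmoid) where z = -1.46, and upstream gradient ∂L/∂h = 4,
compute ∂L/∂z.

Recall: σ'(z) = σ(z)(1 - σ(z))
∂L/∂z = 0.6118

σ(-1.46) = 0.1885
σ'(-1.46) = σ(-1.46)(1 - σ(-1.46)) = 0.1885 × 0.8115 = 0.1529
∂L/∂z = ∂L/∂h · σ'(z) = 4 × 0.1529 = 0.6118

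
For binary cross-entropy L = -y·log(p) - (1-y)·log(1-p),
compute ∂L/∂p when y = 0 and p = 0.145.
∂L/∂p = 1.17

∂L/∂p = -y/p + (1-y)/(1-p) = 0 + 1/0.855 = 1.17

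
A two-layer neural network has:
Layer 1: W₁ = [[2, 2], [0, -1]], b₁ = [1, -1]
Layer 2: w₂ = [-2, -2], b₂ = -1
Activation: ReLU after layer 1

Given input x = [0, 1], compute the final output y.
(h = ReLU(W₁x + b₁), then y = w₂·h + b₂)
y = -7

Layer 1 pre-activation: z₁ = [3, -2]
After ReLU: h = [3, 0]
Layer 2 output: y = -2×3 + -2×0 + -1 = -7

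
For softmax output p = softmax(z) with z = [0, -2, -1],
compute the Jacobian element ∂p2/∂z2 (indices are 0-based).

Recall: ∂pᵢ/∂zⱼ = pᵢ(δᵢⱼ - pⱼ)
∂p2/∂z2 = 0.1848

p = softmax(z) = [0.6652, 0.09003, 0.2447]
p2 = 0.2447

∂p2/∂z2 = p2(1 - p2) = 0.2447 × (1 - 0.2447) = 0.1848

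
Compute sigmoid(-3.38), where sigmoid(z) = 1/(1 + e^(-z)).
0.03293

sigmoid(-3.38) = 1/(1 + e^(3.38)) = 1/(1 + 29.37) = 0.03293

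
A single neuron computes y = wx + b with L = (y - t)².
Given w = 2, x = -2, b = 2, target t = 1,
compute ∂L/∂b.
∂L/∂b = -6

y = wx + b = (2)(-2) + 2 = -2
∂L/∂y = 2(y - t) = 2(-2 - 1) = -6
∂y/∂b = 1
∂L/∂b = ∂L/∂y · ∂y/∂b = -6 × 1 = -6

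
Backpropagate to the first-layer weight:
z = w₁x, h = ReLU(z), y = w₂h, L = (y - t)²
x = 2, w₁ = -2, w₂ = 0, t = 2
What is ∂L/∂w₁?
∂L/∂w₁ = 0

Forward pass:
z = w₁x = -2×2 = -4
h = ReLU(-4) = 0
y = w₂h = 0×0 = 0

Backward pass:
∂L/∂y = 2(y - t) = 2(0 - 2) = -4
∂y/∂h = w₂ = 0
∂h/∂z = 0 (ReLU derivative)
∂z/∂w₁ = x = 2

∂L/∂w₁ = -4 × 0 × 0 × 2 = 0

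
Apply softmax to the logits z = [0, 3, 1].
p = [0.042, 0.8438, 0.1142]

exp(z) = [1, 20.09, 2.718]
Sum = 23.8
p = [0.042, 0.8438, 0.1142]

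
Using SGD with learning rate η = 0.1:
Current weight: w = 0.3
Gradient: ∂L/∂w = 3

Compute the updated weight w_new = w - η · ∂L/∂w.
w_new = 0

w_new = w - η·∂L/∂w = 0.3 - 0.1×(3) = 0.3 - (0.3) = 0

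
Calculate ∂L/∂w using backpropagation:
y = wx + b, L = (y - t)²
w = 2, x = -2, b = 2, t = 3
∂L/∂w = 20

y = wx + b = (2)(-2) + 2 = -2
∂L/∂y = 2(y - t) = 2(-2 - 3) = -10
∂y/∂w = x = -2
∂L/∂w = ∂L/∂y · ∂y/∂w = -10 × -2 = 20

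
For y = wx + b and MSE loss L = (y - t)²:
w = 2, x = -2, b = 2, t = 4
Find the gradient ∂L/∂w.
∂L/∂w = 24

y = wx + b = (2)(-2) + 2 = -2
∂L/∂y = 2(y - t) = 2(-2 - 4) = -12
∂y/∂w = x = -2
∂L/∂w = ∂L/∂y · ∂y/∂w = -12 × -2 = 24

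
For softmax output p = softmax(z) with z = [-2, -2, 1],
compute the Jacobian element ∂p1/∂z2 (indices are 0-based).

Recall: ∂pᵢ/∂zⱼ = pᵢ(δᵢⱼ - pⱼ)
∂p1/∂z2 = -0.04118

p = softmax(z) = [0.04528, 0.04528, 0.9094]
p1 = 0.04528, p2 = 0.9094

∂p1/∂z2 = -p1 × p2 = -0.04528 × 0.9094 = -0.04118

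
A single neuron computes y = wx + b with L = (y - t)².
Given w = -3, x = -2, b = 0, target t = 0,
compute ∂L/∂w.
∂L/∂w = -24

y = wx + b = (-3)(-2) + 0 = 6
∂L/∂y = 2(y - t) = 2(6 - 0) = 12
∂y/∂w = x = -2
∂L/∂w = ∂L/∂y · ∂y/∂w = 12 × -2 = -24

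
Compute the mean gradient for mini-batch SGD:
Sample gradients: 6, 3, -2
Average gradient = 2.333

Average = (1/3)(6 + 3 + -2) = 7/3 = 2.333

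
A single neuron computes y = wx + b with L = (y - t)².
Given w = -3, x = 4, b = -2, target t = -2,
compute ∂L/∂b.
∂L/∂b = -24

y = wx + b = (-3)(4) + -2 = -14
∂L/∂y = 2(y - t) = 2(-14 - -2) = -24
∂y/∂b = 1
∂L/∂b = ∂L/∂y · ∂y/∂b = -24 × 1 = -24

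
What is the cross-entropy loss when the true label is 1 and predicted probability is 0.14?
L = 1.966

L = -1·log(0.14) - 0·log(0.86) = -log(0.14) = 1.966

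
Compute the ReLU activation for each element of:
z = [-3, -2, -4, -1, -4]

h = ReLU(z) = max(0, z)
h = [0, 0, 0, 0, 0]

ReLU applied element-wise: max(0,-3)=0, max(0,-2)=0, max(0,-4)=0, max(0,-1)=0, max(0,-4)=0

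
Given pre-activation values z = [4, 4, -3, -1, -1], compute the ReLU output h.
h = [4, 4, 0, 0, 0]

ReLU applied element-wise: max(0,4)=4, max(0,4)=4, max(0,-3)=0, max(0,-1)=0, max(0,-1)=0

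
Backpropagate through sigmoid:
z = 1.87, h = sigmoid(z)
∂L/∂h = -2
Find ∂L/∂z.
∂L/∂z = -0.2314

σ(1.87) = 0.8665
σ'(1.87) = σ(1.87)(1 - σ(1.87)) = 0.8665 × 0.1335 = 0.1157
∂L/∂z = ∂L/∂h · σ'(z) = -2 × 0.1157 = -0.2314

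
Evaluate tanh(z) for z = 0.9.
0.7163

tanh(0.9) = (e^(0.9) - e^(-0.9))/(e^(0.9) + e^(-0.9)) = 0.7163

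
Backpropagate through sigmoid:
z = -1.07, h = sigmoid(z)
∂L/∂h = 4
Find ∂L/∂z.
∂L/∂z = 0.7607

σ(-1.07) = 0.2554
σ'(-1.07) = σ(-1.07)(1 - σ(-1.07)) = 0.2554 × 0.7446 = 0.1902
∂L/∂z = ∂L/∂h · σ'(z) = 4 × 0.1902 = 0.7607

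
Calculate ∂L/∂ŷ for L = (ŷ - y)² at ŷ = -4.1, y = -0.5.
∂L/∂ŷ = -7.2

∂L/∂ŷ = 2(ŷ - y) = 2(-4.1 - -0.5) = 2(-3.6) = -7.2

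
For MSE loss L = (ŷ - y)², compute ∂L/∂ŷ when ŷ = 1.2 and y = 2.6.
∂L/∂ŷ = -2.8

∂L/∂ŷ = 2(ŷ - y) = 2(1.2 - 2.6) = 2(-1.4) = -2.8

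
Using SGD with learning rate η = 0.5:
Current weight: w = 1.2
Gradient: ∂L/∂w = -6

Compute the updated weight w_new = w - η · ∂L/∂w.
w_new = 4.2

w_new = w - η·∂L/∂w = 1.2 - 0.5×(-6) = 1.2 - (-3) = 4.2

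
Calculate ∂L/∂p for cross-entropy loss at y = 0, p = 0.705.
∂L/∂p = 3.39

∂L/∂p = -y/p + (1-y)/(1-p) = 0 + 1/0.295 = 3.39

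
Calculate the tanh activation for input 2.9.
0.994

tanh(2.9) = (e^(2.9) - e^(-2.9))/(e^(2.9) + e^(-2.9)) = 0.994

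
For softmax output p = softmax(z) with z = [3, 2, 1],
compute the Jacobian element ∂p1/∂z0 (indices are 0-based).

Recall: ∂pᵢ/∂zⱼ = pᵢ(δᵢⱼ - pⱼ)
∂p1/∂z0 = -0.1628

p = softmax(z) = [0.6652, 0.2447, 0.09003]
p1 = 0.2447, p0 = 0.6652

∂p1/∂z0 = -p1 × p0 = -0.2447 × 0.6652 = -0.1628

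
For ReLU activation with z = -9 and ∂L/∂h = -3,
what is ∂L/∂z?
∂L/∂z = 0

h = ReLU(-9) = 0
Since z < 0: ∂h/∂z = 0
∂L/∂z = ∂L/∂h · ∂h/∂z = -3 × 0 = 0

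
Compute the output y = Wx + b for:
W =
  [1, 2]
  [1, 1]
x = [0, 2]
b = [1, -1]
y = [5, 1]

Wx = [1×0 + 2×2, 1×0 + 1×2]
   = [4, 2]
y = Wx + b = [4 + 1, 2 + -1] = [5, 1]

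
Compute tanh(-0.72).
-0.6169

tanh(-0.72) = (e^(-0.72) - e^(0.72))/(e^(-0.72) + e^(0.72)) = -0.6169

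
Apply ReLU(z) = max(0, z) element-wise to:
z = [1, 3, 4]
h = [1, 3, 4]

ReLU applied element-wise: max(0,1)=1, max(0,3)=3, max(0,4)=4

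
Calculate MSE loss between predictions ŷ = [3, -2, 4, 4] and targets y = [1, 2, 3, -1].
MSE = 11.5

MSE = (1/4)((3-1)² + (-2-2)² + (4-3)² + (4--1)²) = (1/4)(4 + 16 + 1 + 25) = 11.5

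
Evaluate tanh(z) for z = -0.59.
-0.5299

tanh(-0.59) = (e^(-0.59) - e^(0.59))/(e^(-0.59) + e^(0.59)) = -0.5299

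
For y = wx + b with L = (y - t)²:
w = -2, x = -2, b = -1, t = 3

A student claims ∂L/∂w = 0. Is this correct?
Correct

y = (-2)(-2) + -1 = 3
∂L/∂y = 2(y - t) = 2(3 - 3) = 0
∂y/∂w = x = -2
∂L/∂w = 0 × -2 = 0

Claimed value: 0
Correct: The correct gradient is 0.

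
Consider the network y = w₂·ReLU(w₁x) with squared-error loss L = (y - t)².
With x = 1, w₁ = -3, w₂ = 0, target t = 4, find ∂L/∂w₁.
∂L/∂w₁ = 0

Forward pass:
z = w₁x = -3×1 = -3
h = ReLU(-3) = 0
y = w₂h = 0×0 = 0

Backward pass:
∂L/∂y = 2(y - t) = 2(0 - 4) = -8
∂y/∂h = w₂ = 0
∂h/∂z = 0 (ReLU derivative)
∂z/∂w₁ = x = 1

∂L/∂w₁ = -8 × 0 × 0 × 1 = 0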